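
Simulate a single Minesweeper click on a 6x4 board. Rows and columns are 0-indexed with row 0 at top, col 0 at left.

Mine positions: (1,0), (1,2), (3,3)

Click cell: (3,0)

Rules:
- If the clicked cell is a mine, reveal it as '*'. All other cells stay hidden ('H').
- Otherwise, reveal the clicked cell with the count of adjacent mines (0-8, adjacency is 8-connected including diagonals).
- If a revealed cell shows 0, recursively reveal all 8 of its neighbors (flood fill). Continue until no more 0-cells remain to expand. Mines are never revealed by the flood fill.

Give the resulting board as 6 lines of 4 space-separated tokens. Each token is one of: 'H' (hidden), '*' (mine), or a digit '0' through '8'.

H H H H
H H H H
1 2 2 H
0 0 1 H
0 0 1 1
0 0 0 0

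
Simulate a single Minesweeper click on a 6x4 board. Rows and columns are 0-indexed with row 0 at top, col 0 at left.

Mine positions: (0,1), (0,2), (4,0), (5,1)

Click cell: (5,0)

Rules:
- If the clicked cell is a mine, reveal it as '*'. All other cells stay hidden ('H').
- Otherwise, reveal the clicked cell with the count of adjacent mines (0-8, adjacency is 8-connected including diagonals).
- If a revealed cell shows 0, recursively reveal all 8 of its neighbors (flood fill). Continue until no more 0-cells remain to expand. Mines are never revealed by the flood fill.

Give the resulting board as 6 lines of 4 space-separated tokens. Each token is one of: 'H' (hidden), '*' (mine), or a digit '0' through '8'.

H H H H
H H H H
H H H H
H H H H
H H H H
2 H H H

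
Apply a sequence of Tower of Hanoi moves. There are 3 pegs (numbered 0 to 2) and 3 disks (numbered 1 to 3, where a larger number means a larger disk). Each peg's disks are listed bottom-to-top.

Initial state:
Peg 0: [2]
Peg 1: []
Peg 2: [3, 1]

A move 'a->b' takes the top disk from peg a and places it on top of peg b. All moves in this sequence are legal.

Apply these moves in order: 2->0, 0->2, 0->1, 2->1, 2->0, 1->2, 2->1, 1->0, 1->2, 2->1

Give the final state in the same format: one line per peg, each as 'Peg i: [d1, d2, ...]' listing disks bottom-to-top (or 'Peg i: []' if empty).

After move 1 (2->0):
Peg 0: [2, 1]
Peg 1: []
Peg 2: [3]

After move 2 (0->2):
Peg 0: [2]
Peg 1: []
Peg 2: [3, 1]

After move 3 (0->1):
Peg 0: []
Peg 1: [2]
Peg 2: [3, 1]

After move 4 (2->1):
Peg 0: []
Peg 1: [2, 1]
Peg 2: [3]

After move 5 (2->0):
Peg 0: [3]
Peg 1: [2, 1]
Peg 2: []

After move 6 (1->2):
Peg 0: [3]
Peg 1: [2]
Peg 2: [1]

After move 7 (2->1):
Peg 0: [3]
Peg 1: [2, 1]
Peg 2: []

After move 8 (1->0):
Peg 0: [3, 1]
Peg 1: [2]
Peg 2: []

After move 9 (1->2):
Peg 0: [3, 1]
Peg 1: []
Peg 2: [2]

After move 10 (2->1):
Peg 0: [3, 1]
Peg 1: [2]
Peg 2: []

Answer: Peg 0: [3, 1]
Peg 1: [2]
Peg 2: []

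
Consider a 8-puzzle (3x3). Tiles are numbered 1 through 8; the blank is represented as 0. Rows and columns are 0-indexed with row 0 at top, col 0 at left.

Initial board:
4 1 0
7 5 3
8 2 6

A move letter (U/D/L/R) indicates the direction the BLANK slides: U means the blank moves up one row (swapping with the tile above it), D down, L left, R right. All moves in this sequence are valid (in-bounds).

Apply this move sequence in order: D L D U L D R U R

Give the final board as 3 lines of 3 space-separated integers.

After move 1 (D):
4 1 3
7 5 0
8 2 6

After move 2 (L):
4 1 3
7 0 5
8 2 6

After move 3 (D):
4 1 3
7 2 5
8 0 6

After move 4 (U):
4 1 3
7 0 5
8 2 6

After move 5 (L):
4 1 3
0 7 5
8 2 6

After move 6 (D):
4 1 3
8 7 5
0 2 6

After move 7 (R):
4 1 3
8 7 5
2 0 6

After move 8 (U):
4 1 3
8 0 5
2 7 6

After move 9 (R):
4 1 3
8 5 0
2 7 6

Answer: 4 1 3
8 5 0
2 7 6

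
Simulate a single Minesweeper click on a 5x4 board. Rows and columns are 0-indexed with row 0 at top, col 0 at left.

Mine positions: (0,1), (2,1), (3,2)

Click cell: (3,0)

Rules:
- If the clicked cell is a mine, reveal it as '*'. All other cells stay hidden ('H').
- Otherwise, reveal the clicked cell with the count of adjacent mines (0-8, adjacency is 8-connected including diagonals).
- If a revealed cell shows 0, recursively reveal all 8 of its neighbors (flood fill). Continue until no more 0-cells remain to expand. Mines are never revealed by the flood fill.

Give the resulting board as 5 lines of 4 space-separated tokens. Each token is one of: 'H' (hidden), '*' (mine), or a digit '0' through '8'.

H H H H
H H H H
H H H H
1 H H H
H H H H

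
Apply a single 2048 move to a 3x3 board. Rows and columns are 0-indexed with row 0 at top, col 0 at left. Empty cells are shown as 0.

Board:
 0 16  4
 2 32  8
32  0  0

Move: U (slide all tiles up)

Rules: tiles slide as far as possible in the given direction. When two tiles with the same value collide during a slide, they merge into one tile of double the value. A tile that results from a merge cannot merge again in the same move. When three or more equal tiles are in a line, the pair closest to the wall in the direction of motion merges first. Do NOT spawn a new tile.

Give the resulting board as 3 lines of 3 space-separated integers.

Slide up:
col 0: [0, 2, 32] -> [2, 32, 0]
col 1: [16, 32, 0] -> [16, 32, 0]
col 2: [4, 8, 0] -> [4, 8, 0]

Answer:  2 16  4
32 32  8
 0  0  0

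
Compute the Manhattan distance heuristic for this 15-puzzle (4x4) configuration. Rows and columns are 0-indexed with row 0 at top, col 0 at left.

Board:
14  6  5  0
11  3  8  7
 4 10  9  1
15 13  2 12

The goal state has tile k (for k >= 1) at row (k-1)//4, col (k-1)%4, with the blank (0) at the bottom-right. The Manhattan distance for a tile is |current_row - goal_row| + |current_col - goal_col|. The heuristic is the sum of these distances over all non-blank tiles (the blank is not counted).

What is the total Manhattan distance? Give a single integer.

Answer: 35

Derivation:
Tile 14: (0,0)->(3,1) = 4
Tile 6: (0,1)->(1,1) = 1
Tile 5: (0,2)->(1,0) = 3
Tile 11: (1,0)->(2,2) = 3
Tile 3: (1,1)->(0,2) = 2
Tile 8: (1,2)->(1,3) = 1
Tile 7: (1,3)->(1,2) = 1
Tile 4: (2,0)->(0,3) = 5
Tile 10: (2,1)->(2,1) = 0
Tile 9: (2,2)->(2,0) = 2
Tile 1: (2,3)->(0,0) = 5
Tile 15: (3,0)->(3,2) = 2
Tile 13: (3,1)->(3,0) = 1
Tile 2: (3,2)->(0,1) = 4
Tile 12: (3,3)->(2,3) = 1
Sum: 4 + 1 + 3 + 3 + 2 + 1 + 1 + 5 + 0 + 2 + 5 + 2 + 1 + 4 + 1 = 35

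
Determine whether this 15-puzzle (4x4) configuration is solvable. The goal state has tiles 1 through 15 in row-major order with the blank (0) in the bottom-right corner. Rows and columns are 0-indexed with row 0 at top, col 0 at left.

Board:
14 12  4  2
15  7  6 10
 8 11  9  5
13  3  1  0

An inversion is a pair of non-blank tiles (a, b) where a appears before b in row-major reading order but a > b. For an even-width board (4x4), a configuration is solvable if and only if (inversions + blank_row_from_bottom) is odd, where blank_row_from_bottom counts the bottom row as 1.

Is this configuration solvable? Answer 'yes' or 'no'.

Answer: no

Derivation:
Inversions: 65
Blank is in row 3 (0-indexed from top), which is row 1 counting from the bottom (bottom = 1).
65 + 1 = 66, which is even, so the puzzle is not solvable.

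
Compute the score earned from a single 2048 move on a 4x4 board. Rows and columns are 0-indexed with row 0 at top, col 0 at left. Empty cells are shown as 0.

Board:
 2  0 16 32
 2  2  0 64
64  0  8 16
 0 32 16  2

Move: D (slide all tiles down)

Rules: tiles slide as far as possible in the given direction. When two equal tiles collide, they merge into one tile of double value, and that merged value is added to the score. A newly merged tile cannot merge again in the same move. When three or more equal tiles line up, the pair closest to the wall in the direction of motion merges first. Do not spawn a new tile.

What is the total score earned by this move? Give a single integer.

Answer: 4

Derivation:
Slide down:
col 0: [2, 2, 64, 0] -> [0, 0, 4, 64]  score +4 (running 4)
col 1: [0, 2, 0, 32] -> [0, 0, 2, 32]  score +0 (running 4)
col 2: [16, 0, 8, 16] -> [0, 16, 8, 16]  score +0 (running 4)
col 3: [32, 64, 16, 2] -> [32, 64, 16, 2]  score +0 (running 4)
Board after move:
 0  0  0 32
 0  0 16 64
 4  2  8 16
64 32 16  2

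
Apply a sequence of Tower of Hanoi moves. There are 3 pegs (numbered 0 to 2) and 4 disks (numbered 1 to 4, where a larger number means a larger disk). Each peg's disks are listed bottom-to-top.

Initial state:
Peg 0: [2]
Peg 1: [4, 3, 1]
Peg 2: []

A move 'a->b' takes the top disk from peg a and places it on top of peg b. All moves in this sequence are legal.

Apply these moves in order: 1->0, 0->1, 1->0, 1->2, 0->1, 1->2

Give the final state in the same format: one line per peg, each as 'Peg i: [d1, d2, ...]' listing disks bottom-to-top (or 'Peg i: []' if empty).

Answer: Peg 0: [2]
Peg 1: [4]
Peg 2: [3, 1]

Derivation:
After move 1 (1->0):
Peg 0: [2, 1]
Peg 1: [4, 3]
Peg 2: []

After move 2 (0->1):
Peg 0: [2]
Peg 1: [4, 3, 1]
Peg 2: []

After move 3 (1->0):
Peg 0: [2, 1]
Peg 1: [4, 3]
Peg 2: []

After move 4 (1->2):
Peg 0: [2, 1]
Peg 1: [4]
Peg 2: [3]

After move 5 (0->1):
Peg 0: [2]
Peg 1: [4, 1]
Peg 2: [3]

After move 6 (1->2):
Peg 0: [2]
Peg 1: [4]
Peg 2: [3, 1]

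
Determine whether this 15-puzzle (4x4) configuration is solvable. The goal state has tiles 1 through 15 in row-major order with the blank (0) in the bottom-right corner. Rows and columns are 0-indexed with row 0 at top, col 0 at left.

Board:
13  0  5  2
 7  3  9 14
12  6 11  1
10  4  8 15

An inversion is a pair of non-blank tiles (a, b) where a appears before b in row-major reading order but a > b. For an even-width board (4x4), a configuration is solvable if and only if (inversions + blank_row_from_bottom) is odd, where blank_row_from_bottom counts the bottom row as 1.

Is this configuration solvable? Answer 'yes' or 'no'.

Answer: yes

Derivation:
Inversions: 47
Blank is in row 0 (0-indexed from top), which is row 4 counting from the bottom (bottom = 1).
47 + 4 = 51, which is odd, so the puzzle is solvable.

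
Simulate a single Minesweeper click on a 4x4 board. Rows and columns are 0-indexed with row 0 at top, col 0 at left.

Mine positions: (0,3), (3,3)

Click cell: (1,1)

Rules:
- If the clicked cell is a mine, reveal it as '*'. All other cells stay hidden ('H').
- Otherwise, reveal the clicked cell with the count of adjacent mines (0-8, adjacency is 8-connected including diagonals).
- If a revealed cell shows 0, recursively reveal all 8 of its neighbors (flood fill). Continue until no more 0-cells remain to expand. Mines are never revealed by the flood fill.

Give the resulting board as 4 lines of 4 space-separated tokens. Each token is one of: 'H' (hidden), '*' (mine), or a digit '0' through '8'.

0 0 1 H
0 0 1 H
0 0 1 H
0 0 1 H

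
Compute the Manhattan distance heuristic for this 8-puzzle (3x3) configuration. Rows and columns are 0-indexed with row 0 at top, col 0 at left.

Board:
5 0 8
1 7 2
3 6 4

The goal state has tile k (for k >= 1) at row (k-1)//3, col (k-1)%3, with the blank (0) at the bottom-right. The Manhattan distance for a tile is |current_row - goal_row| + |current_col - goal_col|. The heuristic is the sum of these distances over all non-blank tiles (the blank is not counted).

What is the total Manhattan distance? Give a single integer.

Answer: 19

Derivation:
Tile 5: (0,0)->(1,1) = 2
Tile 8: (0,2)->(2,1) = 3
Tile 1: (1,0)->(0,0) = 1
Tile 7: (1,1)->(2,0) = 2
Tile 2: (1,2)->(0,1) = 2
Tile 3: (2,0)->(0,2) = 4
Tile 6: (2,1)->(1,2) = 2
Tile 4: (2,2)->(1,0) = 3
Sum: 2 + 3 + 1 + 2 + 2 + 4 + 2 + 3 = 19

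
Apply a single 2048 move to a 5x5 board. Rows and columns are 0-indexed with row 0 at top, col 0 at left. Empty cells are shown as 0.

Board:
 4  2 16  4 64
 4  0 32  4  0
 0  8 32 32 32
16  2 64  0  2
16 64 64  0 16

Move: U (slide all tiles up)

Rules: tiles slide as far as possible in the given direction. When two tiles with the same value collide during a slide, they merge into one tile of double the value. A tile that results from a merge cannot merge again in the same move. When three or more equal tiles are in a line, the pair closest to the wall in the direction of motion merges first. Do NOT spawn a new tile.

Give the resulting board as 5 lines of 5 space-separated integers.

Slide up:
col 0: [4, 4, 0, 16, 16] -> [8, 32, 0, 0, 0]
col 1: [2, 0, 8, 2, 64] -> [2, 8, 2, 64, 0]
col 2: [16, 32, 32, 64, 64] -> [16, 64, 128, 0, 0]
col 3: [4, 4, 32, 0, 0] -> [8, 32, 0, 0, 0]
col 4: [64, 0, 32, 2, 16] -> [64, 32, 2, 16, 0]

Answer:   8   2  16   8  64
 32   8  64  32  32
  0   2 128   0   2
  0  64   0   0  16
  0   0   0   0   0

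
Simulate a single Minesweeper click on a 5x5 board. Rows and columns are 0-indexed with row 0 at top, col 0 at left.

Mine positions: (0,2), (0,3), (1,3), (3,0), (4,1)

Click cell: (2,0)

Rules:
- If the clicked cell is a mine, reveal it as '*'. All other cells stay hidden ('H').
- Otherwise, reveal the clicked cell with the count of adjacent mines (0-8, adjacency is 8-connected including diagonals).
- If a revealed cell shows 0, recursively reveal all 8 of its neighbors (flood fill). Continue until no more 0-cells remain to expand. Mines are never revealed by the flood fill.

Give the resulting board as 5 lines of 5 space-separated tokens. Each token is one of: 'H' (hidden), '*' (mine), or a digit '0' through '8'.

H H H H H
H H H H H
1 H H H H
H H H H H
H H H H H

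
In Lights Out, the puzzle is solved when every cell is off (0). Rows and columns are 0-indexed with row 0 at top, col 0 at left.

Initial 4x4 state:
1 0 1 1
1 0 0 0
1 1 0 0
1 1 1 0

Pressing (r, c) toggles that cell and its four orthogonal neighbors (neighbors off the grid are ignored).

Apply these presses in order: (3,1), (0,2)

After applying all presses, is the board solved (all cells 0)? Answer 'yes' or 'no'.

After press 1 at (3,1):
1 0 1 1
1 0 0 0
1 0 0 0
0 0 0 0

After press 2 at (0,2):
1 1 0 0
1 0 1 0
1 0 0 0
0 0 0 0

Lights still on: 5

Answer: no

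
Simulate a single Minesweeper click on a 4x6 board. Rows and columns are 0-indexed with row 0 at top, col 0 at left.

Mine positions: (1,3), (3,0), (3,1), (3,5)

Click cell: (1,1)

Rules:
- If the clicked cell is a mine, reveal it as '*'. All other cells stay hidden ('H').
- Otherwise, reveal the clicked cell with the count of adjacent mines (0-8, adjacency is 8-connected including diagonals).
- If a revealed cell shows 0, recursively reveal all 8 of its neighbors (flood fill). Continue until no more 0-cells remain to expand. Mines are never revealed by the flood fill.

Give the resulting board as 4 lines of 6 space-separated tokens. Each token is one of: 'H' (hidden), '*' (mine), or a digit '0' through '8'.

0 0 1 H H H
0 0 1 H H H
2 2 2 H H H
H H H H H H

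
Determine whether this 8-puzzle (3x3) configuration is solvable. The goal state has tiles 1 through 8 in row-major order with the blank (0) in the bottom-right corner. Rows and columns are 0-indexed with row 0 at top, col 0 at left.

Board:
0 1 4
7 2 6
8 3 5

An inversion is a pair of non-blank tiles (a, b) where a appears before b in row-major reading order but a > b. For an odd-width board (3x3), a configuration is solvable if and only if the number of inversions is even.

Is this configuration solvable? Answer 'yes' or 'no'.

Inversions (pairs i<j in row-major order where tile[i] > tile[j] > 0): 10
10 is even, so the puzzle is solvable.

Answer: yes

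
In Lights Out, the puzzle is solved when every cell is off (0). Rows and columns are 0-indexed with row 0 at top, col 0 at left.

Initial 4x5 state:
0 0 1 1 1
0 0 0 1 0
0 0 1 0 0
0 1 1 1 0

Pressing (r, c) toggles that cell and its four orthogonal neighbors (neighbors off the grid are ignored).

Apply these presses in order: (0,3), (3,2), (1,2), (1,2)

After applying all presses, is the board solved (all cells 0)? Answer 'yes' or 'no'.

Answer: yes

Derivation:
After press 1 at (0,3):
0 0 0 0 0
0 0 0 0 0
0 0 1 0 0
0 1 1 1 0

After press 2 at (3,2):
0 0 0 0 0
0 0 0 0 0
0 0 0 0 0
0 0 0 0 0

After press 3 at (1,2):
0 0 1 0 0
0 1 1 1 0
0 0 1 0 0
0 0 0 0 0

After press 4 at (1,2):
0 0 0 0 0
0 0 0 0 0
0 0 0 0 0
0 0 0 0 0

Lights still on: 0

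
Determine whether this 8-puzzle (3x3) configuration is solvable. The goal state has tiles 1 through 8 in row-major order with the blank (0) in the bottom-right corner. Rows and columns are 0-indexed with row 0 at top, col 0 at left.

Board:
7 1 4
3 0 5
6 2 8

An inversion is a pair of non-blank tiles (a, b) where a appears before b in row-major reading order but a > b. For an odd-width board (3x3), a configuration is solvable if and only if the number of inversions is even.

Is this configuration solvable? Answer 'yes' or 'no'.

Inversions (pairs i<j in row-major order where tile[i] > tile[j] > 0): 11
11 is odd, so the puzzle is not solvable.

Answer: no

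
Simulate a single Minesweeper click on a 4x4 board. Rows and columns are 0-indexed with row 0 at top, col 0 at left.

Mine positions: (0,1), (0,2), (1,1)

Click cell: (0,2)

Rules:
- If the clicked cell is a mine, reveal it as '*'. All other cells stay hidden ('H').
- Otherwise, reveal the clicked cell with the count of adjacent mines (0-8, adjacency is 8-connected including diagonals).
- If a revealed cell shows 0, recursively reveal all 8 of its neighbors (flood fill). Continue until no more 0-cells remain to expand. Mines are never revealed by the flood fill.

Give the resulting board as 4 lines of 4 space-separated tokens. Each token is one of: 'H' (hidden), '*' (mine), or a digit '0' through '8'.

H H * H
H H H H
H H H H
H H H H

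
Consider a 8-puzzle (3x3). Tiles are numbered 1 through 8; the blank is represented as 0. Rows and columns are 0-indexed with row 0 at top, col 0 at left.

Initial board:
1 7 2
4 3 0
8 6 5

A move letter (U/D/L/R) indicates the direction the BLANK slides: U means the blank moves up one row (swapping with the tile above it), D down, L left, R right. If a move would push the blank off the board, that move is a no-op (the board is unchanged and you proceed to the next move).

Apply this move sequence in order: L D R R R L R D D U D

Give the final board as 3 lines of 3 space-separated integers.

Answer: 1 7 2
4 6 3
8 5 0

Derivation:
After move 1 (L):
1 7 2
4 0 3
8 6 5

After move 2 (D):
1 7 2
4 6 3
8 0 5

After move 3 (R):
1 7 2
4 6 3
8 5 0

After move 4 (R):
1 7 2
4 6 3
8 5 0

After move 5 (R):
1 7 2
4 6 3
8 5 0

After move 6 (L):
1 7 2
4 6 3
8 0 5

After move 7 (R):
1 7 2
4 6 3
8 5 0

After move 8 (D):
1 7 2
4 6 3
8 5 0

After move 9 (D):
1 7 2
4 6 3
8 5 0

After move 10 (U):
1 7 2
4 6 0
8 5 3

After move 11 (D):
1 7 2
4 6 3
8 5 0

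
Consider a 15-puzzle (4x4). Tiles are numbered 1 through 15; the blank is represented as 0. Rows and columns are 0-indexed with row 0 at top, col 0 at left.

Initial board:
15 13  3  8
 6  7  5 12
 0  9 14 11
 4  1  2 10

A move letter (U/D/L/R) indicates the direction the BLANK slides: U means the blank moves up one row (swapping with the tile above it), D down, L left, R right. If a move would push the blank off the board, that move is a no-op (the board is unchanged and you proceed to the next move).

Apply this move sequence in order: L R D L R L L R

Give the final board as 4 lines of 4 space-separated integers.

After move 1 (L):
15 13  3  8
 6  7  5 12
 0  9 14 11
 4  1  2 10

After move 2 (R):
15 13  3  8
 6  7  5 12
 9  0 14 11
 4  1  2 10

After move 3 (D):
15 13  3  8
 6  7  5 12
 9  1 14 11
 4  0  2 10

After move 4 (L):
15 13  3  8
 6  7  5 12
 9  1 14 11
 0  4  2 10

After move 5 (R):
15 13  3  8
 6  7  5 12
 9  1 14 11
 4  0  2 10

After move 6 (L):
15 13  3  8
 6  7  5 12
 9  1 14 11
 0  4  2 10

After move 7 (L):
15 13  3  8
 6  7  5 12
 9  1 14 11
 0  4  2 10

After move 8 (R):
15 13  3  8
 6  7  5 12
 9  1 14 11
 4  0  2 10

Answer: 15 13  3  8
 6  7  5 12
 9  1 14 11
 4  0  2 10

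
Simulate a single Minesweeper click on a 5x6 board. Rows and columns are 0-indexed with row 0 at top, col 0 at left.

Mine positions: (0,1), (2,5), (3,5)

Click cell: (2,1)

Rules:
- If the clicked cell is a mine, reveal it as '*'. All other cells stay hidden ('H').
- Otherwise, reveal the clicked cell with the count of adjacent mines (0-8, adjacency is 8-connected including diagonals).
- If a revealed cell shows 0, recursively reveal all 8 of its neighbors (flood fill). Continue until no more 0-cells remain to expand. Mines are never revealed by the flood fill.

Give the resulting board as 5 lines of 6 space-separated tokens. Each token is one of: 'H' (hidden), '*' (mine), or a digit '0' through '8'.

H H 1 0 0 0
1 1 1 0 1 1
0 0 0 0 2 H
0 0 0 0 2 H
0 0 0 0 1 H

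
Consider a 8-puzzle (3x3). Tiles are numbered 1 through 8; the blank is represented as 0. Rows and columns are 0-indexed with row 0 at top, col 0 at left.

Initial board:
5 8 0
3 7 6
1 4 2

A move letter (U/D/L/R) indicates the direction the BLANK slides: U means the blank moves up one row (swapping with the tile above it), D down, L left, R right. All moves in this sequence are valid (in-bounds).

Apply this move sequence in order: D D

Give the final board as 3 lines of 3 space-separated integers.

Answer: 5 8 6
3 7 2
1 4 0

Derivation:
After move 1 (D):
5 8 6
3 7 0
1 4 2

After move 2 (D):
5 8 6
3 7 2
1 4 0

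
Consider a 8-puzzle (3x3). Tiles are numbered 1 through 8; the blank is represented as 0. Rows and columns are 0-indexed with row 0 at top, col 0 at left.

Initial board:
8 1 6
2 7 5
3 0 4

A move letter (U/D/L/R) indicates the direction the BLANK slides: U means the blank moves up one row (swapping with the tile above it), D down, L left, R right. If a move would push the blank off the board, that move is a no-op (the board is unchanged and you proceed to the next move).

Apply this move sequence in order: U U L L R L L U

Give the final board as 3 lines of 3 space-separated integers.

Answer: 0 8 6
2 1 5
3 7 4

Derivation:
After move 1 (U):
8 1 6
2 0 5
3 7 4

After move 2 (U):
8 0 6
2 1 5
3 7 4

After move 3 (L):
0 8 6
2 1 5
3 7 4

After move 4 (L):
0 8 6
2 1 5
3 7 4

After move 5 (R):
8 0 6
2 1 5
3 7 4

After move 6 (L):
0 8 6
2 1 5
3 7 4

After move 7 (L):
0 8 6
2 1 5
3 7 4

After move 8 (U):
0 8 6
2 1 5
3 7 4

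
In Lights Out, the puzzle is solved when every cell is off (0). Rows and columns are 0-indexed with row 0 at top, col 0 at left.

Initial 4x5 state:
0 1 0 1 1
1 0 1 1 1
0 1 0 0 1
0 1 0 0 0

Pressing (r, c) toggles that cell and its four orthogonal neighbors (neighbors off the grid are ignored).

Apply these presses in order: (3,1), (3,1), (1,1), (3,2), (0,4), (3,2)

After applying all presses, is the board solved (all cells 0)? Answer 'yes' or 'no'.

After press 1 at (3,1):
0 1 0 1 1
1 0 1 1 1
0 0 0 0 1
1 0 1 0 0

After press 2 at (3,1):
0 1 0 1 1
1 0 1 1 1
0 1 0 0 1
0 1 0 0 0

After press 3 at (1,1):
0 0 0 1 1
0 1 0 1 1
0 0 0 0 1
0 1 0 0 0

After press 4 at (3,2):
0 0 0 1 1
0 1 0 1 1
0 0 1 0 1
0 0 1 1 0

After press 5 at (0,4):
0 0 0 0 0
0 1 0 1 0
0 0 1 0 1
0 0 1 1 0

After press 6 at (3,2):
0 0 0 0 0
0 1 0 1 0
0 0 0 0 1
0 1 0 0 0

Lights still on: 4

Answer: no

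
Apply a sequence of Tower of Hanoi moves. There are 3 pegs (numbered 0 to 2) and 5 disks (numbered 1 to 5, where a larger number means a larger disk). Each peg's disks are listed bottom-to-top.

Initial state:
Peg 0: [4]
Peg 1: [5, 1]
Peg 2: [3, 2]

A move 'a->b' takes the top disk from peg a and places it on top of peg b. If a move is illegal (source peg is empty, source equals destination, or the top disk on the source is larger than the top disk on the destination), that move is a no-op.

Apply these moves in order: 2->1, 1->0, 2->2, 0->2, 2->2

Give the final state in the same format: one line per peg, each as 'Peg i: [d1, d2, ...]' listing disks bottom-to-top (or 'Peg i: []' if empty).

After move 1 (2->1):
Peg 0: [4]
Peg 1: [5, 1]
Peg 2: [3, 2]

After move 2 (1->0):
Peg 0: [4, 1]
Peg 1: [5]
Peg 2: [3, 2]

After move 3 (2->2):
Peg 0: [4, 1]
Peg 1: [5]
Peg 2: [3, 2]

After move 4 (0->2):
Peg 0: [4]
Peg 1: [5]
Peg 2: [3, 2, 1]

After move 5 (2->2):
Peg 0: [4]
Peg 1: [5]
Peg 2: [3, 2, 1]

Answer: Peg 0: [4]
Peg 1: [5]
Peg 2: [3, 2, 1]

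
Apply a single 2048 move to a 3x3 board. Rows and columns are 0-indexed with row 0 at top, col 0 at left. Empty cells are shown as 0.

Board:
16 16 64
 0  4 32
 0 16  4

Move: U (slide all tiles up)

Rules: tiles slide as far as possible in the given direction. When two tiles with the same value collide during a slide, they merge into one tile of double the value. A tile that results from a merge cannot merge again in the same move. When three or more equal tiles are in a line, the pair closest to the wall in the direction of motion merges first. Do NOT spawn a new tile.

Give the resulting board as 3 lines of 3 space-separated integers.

Slide up:
col 0: [16, 0, 0] -> [16, 0, 0]
col 1: [16, 4, 16] -> [16, 4, 16]
col 2: [64, 32, 4] -> [64, 32, 4]

Answer: 16 16 64
 0  4 32
 0 16  4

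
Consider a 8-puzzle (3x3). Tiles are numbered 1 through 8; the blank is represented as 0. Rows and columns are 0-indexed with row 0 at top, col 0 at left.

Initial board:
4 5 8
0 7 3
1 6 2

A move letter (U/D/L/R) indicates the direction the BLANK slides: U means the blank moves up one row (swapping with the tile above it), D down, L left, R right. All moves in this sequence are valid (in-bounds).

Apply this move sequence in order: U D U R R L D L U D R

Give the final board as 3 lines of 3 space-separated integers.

Answer: 5 7 8
4 0 3
1 6 2

Derivation:
After move 1 (U):
0 5 8
4 7 3
1 6 2

After move 2 (D):
4 5 8
0 7 3
1 6 2

After move 3 (U):
0 5 8
4 7 3
1 6 2

After move 4 (R):
5 0 8
4 7 3
1 6 2

After move 5 (R):
5 8 0
4 7 3
1 6 2

After move 6 (L):
5 0 8
4 7 3
1 6 2

After move 7 (D):
5 7 8
4 0 3
1 6 2

After move 8 (L):
5 7 8
0 4 3
1 6 2

After move 9 (U):
0 7 8
5 4 3
1 6 2

After move 10 (D):
5 7 8
0 4 3
1 6 2

After move 11 (R):
5 7 8
4 0 3
1 6 2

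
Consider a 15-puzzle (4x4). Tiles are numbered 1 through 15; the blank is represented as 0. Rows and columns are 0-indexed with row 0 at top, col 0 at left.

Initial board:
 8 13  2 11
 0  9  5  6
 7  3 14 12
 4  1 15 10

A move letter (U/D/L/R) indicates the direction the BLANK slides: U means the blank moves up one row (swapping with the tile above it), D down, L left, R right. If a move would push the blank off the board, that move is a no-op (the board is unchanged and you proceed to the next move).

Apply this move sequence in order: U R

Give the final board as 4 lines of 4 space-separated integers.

After move 1 (U):
 0 13  2 11
 8  9  5  6
 7  3 14 12
 4  1 15 10

After move 2 (R):
13  0  2 11
 8  9  5  6
 7  3 14 12
 4  1 15 10

Answer: 13  0  2 11
 8  9  5  6
 7  3 14 12
 4  1 15 10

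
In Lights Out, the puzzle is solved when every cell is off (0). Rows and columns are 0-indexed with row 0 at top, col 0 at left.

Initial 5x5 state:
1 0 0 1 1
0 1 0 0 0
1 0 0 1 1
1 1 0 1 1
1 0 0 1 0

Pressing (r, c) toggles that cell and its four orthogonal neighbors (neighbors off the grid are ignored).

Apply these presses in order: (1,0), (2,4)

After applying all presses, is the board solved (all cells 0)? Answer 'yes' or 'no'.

After press 1 at (1,0):
0 0 0 1 1
1 0 0 0 0
0 0 0 1 1
1 1 0 1 1
1 0 0 1 0

After press 2 at (2,4):
0 0 0 1 1
1 0 0 0 1
0 0 0 0 0
1 1 0 1 0
1 0 0 1 0

Lights still on: 9

Answer: no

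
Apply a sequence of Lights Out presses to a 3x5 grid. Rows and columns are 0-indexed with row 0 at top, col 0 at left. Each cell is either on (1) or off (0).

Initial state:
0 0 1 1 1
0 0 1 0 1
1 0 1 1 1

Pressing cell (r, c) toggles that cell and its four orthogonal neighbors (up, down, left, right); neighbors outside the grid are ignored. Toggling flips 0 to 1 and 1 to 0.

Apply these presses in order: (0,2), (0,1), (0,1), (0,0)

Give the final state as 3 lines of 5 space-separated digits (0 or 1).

Answer: 1 0 0 0 1
1 0 0 0 1
1 0 1 1 1

Derivation:
After press 1 at (0,2):
0 1 0 0 1
0 0 0 0 1
1 0 1 1 1

After press 2 at (0,1):
1 0 1 0 1
0 1 0 0 1
1 0 1 1 1

After press 3 at (0,1):
0 1 0 0 1
0 0 0 0 1
1 0 1 1 1

After press 4 at (0,0):
1 0 0 0 1
1 0 0 0 1
1 0 1 1 1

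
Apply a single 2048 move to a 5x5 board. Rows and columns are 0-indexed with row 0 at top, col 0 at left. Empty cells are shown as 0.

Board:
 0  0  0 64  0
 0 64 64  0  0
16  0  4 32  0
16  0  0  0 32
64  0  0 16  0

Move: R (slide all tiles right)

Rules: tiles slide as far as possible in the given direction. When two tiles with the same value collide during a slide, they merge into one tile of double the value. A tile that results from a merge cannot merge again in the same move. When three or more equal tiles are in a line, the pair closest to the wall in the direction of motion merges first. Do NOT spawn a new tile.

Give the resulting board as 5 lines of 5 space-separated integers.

Slide right:
row 0: [0, 0, 0, 64, 0] -> [0, 0, 0, 0, 64]
row 1: [0, 64, 64, 0, 0] -> [0, 0, 0, 0, 128]
row 2: [16, 0, 4, 32, 0] -> [0, 0, 16, 4, 32]
row 3: [16, 0, 0, 0, 32] -> [0, 0, 0, 16, 32]
row 4: [64, 0, 0, 16, 0] -> [0, 0, 0, 64, 16]

Answer:   0   0   0   0  64
  0   0   0   0 128
  0   0  16   4  32
  0   0   0  16  32
  0   0   0  64  16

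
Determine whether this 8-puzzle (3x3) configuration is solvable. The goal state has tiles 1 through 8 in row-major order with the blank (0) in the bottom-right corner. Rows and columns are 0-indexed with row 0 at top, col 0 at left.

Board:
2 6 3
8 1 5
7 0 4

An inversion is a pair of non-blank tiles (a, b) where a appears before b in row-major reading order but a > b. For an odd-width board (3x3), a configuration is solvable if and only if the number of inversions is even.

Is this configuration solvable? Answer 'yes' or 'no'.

Answer: yes

Derivation:
Inversions (pairs i<j in row-major order where tile[i] > tile[j] > 0): 12
12 is even, so the puzzle is solvable.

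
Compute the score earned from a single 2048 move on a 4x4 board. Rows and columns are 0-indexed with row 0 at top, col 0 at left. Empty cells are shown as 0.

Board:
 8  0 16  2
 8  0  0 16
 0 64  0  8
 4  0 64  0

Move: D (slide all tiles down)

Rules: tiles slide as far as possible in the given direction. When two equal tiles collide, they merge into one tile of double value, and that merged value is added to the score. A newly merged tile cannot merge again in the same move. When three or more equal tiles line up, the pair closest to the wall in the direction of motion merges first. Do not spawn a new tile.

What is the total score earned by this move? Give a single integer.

Slide down:
col 0: [8, 8, 0, 4] -> [0, 0, 16, 4]  score +16 (running 16)
col 1: [0, 0, 64, 0] -> [0, 0, 0, 64]  score +0 (running 16)
col 2: [16, 0, 0, 64] -> [0, 0, 16, 64]  score +0 (running 16)
col 3: [2, 16, 8, 0] -> [0, 2, 16, 8]  score +0 (running 16)
Board after move:
 0  0  0  0
 0  0  0  2
16  0 16 16
 4 64 64  8

Answer: 16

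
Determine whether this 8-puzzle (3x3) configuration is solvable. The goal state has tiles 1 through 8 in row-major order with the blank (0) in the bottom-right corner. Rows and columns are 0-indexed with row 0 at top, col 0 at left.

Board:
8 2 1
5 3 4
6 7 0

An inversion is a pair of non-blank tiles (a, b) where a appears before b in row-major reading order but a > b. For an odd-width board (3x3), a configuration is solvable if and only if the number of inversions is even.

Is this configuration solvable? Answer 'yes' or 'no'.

Answer: yes

Derivation:
Inversions (pairs i<j in row-major order where tile[i] > tile[j] > 0): 10
10 is even, so the puzzle is solvable.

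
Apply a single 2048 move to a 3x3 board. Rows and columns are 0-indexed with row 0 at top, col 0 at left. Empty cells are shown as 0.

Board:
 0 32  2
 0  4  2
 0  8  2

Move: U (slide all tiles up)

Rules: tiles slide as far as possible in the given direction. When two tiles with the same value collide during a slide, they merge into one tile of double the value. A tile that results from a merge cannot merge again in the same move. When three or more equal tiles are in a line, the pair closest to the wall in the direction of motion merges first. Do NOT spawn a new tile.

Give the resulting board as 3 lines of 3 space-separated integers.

Slide up:
col 0: [0, 0, 0] -> [0, 0, 0]
col 1: [32, 4, 8] -> [32, 4, 8]
col 2: [2, 2, 2] -> [4, 2, 0]

Answer:  0 32  4
 0  4  2
 0  8  0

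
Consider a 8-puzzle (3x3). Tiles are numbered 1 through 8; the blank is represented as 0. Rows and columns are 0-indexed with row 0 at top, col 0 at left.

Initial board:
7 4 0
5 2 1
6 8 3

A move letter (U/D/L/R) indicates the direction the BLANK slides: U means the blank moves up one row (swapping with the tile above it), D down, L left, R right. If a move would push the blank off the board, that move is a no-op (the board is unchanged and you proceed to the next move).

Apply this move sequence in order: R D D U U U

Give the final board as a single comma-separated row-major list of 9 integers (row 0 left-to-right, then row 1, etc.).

After move 1 (R):
7 4 0
5 2 1
6 8 3

After move 2 (D):
7 4 1
5 2 0
6 8 3

After move 3 (D):
7 4 1
5 2 3
6 8 0

After move 4 (U):
7 4 1
5 2 0
6 8 3

After move 5 (U):
7 4 0
5 2 1
6 8 3

After move 6 (U):
7 4 0
5 2 1
6 8 3

Answer: 7, 4, 0, 5, 2, 1, 6, 8, 3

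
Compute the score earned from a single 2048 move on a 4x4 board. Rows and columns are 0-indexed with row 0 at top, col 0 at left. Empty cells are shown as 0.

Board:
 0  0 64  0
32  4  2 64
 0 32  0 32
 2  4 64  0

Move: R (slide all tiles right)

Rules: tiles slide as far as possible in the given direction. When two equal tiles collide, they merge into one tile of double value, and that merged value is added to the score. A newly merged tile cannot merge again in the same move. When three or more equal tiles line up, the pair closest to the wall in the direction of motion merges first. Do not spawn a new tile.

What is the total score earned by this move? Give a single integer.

Slide right:
row 0: [0, 0, 64, 0] -> [0, 0, 0, 64]  score +0 (running 0)
row 1: [32, 4, 2, 64] -> [32, 4, 2, 64]  score +0 (running 0)
row 2: [0, 32, 0, 32] -> [0, 0, 0, 64]  score +64 (running 64)
row 3: [2, 4, 64, 0] -> [0, 2, 4, 64]  score +0 (running 64)
Board after move:
 0  0  0 64
32  4  2 64
 0  0  0 64
 0  2  4 64

Answer: 64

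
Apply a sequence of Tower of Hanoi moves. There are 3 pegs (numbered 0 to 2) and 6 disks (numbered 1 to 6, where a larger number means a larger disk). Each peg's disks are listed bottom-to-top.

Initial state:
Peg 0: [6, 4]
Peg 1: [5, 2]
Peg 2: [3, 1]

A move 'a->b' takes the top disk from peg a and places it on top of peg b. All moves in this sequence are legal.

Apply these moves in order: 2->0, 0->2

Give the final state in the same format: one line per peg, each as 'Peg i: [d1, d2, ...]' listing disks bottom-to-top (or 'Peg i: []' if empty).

After move 1 (2->0):
Peg 0: [6, 4, 1]
Peg 1: [5, 2]
Peg 2: [3]

After move 2 (0->2):
Peg 0: [6, 4]
Peg 1: [5, 2]
Peg 2: [3, 1]

Answer: Peg 0: [6, 4]
Peg 1: [5, 2]
Peg 2: [3, 1]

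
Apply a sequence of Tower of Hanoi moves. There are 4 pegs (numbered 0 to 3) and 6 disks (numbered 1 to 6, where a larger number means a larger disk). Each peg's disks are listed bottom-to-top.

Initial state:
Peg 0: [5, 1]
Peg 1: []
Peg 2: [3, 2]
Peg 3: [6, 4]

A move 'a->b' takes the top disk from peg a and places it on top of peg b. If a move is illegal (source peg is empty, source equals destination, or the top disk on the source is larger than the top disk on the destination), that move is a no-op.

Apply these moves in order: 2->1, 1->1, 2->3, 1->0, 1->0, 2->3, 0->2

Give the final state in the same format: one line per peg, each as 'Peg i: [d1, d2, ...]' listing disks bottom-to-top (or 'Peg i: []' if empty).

After move 1 (2->1):
Peg 0: [5, 1]
Peg 1: [2]
Peg 2: [3]
Peg 3: [6, 4]

After move 2 (1->1):
Peg 0: [5, 1]
Peg 1: [2]
Peg 2: [3]
Peg 3: [6, 4]

After move 3 (2->3):
Peg 0: [5, 1]
Peg 1: [2]
Peg 2: []
Peg 3: [6, 4, 3]

After move 4 (1->0):
Peg 0: [5, 1]
Peg 1: [2]
Peg 2: []
Peg 3: [6, 4, 3]

After move 5 (1->0):
Peg 0: [5, 1]
Peg 1: [2]
Peg 2: []
Peg 3: [6, 4, 3]

After move 6 (2->3):
Peg 0: [5, 1]
Peg 1: [2]
Peg 2: []
Peg 3: [6, 4, 3]

After move 7 (0->2):
Peg 0: [5]
Peg 1: [2]
Peg 2: [1]
Peg 3: [6, 4, 3]

Answer: Peg 0: [5]
Peg 1: [2]
Peg 2: [1]
Peg 3: [6, 4, 3]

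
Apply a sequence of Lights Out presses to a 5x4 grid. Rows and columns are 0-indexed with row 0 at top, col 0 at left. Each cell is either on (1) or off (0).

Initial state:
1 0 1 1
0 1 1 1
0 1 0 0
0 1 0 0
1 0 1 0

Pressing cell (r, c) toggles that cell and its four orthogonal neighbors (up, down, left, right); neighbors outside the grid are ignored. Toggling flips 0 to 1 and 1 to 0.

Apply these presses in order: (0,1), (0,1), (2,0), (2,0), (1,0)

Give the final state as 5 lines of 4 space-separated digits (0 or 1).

Answer: 0 0 1 1
1 0 1 1
1 1 0 0
0 1 0 0
1 0 1 0

Derivation:
After press 1 at (0,1):
0 1 0 1
0 0 1 1
0 1 0 0
0 1 0 0
1 0 1 0

After press 2 at (0,1):
1 0 1 1
0 1 1 1
0 1 0 0
0 1 0 0
1 0 1 0

After press 3 at (2,0):
1 0 1 1
1 1 1 1
1 0 0 0
1 1 0 0
1 0 1 0

After press 4 at (2,0):
1 0 1 1
0 1 1 1
0 1 0 0
0 1 0 0
1 0 1 0

After press 5 at (1,0):
0 0 1 1
1 0 1 1
1 1 0 0
0 1 0 0
1 0 1 0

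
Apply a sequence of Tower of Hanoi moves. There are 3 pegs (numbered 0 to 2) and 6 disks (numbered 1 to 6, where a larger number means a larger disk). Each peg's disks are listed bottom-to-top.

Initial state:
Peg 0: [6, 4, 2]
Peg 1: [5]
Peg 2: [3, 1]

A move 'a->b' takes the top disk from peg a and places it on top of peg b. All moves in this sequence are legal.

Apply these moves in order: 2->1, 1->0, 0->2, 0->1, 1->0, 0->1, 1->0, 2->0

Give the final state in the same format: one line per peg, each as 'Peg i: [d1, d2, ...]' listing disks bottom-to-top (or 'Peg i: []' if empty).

After move 1 (2->1):
Peg 0: [6, 4, 2]
Peg 1: [5, 1]
Peg 2: [3]

After move 2 (1->0):
Peg 0: [6, 4, 2, 1]
Peg 1: [5]
Peg 2: [3]

After move 3 (0->2):
Peg 0: [6, 4, 2]
Peg 1: [5]
Peg 2: [3, 1]

After move 4 (0->1):
Peg 0: [6, 4]
Peg 1: [5, 2]
Peg 2: [3, 1]

After move 5 (1->0):
Peg 0: [6, 4, 2]
Peg 1: [5]
Peg 2: [3, 1]

After move 6 (0->1):
Peg 0: [6, 4]
Peg 1: [5, 2]
Peg 2: [3, 1]

After move 7 (1->0):
Peg 0: [6, 4, 2]
Peg 1: [5]
Peg 2: [3, 1]

After move 8 (2->0):
Peg 0: [6, 4, 2, 1]
Peg 1: [5]
Peg 2: [3]

Answer: Peg 0: [6, 4, 2, 1]
Peg 1: [5]
Peg 2: [3]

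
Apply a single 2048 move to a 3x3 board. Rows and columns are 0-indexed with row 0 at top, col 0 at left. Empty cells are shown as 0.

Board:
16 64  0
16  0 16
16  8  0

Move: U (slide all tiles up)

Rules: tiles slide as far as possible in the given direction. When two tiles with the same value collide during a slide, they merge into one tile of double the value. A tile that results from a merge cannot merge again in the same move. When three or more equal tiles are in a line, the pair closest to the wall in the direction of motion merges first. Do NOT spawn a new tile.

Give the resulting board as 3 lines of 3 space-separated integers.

Answer: 32 64 16
16  8  0
 0  0  0

Derivation:
Slide up:
col 0: [16, 16, 16] -> [32, 16, 0]
col 1: [64, 0, 8] -> [64, 8, 0]
col 2: [0, 16, 0] -> [16, 0, 0]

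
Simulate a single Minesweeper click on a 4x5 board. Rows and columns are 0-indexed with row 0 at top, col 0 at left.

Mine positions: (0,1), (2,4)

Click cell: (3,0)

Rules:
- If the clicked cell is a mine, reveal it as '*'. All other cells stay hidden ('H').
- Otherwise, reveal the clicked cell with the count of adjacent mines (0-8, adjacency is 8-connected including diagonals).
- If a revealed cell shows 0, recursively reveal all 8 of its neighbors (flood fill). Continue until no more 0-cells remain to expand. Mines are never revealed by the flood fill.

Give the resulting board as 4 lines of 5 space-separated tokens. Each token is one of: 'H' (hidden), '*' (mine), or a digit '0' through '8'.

H H H H H
1 1 1 1 H
0 0 0 1 H
0 0 0 1 H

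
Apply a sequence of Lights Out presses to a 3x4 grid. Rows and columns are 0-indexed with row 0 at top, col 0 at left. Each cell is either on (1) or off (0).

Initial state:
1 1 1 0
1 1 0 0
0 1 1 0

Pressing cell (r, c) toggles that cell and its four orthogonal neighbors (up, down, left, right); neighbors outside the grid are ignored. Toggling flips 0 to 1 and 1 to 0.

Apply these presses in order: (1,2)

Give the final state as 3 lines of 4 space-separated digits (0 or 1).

After press 1 at (1,2):
1 1 0 0
1 0 1 1
0 1 0 0

Answer: 1 1 0 0
1 0 1 1
0 1 0 0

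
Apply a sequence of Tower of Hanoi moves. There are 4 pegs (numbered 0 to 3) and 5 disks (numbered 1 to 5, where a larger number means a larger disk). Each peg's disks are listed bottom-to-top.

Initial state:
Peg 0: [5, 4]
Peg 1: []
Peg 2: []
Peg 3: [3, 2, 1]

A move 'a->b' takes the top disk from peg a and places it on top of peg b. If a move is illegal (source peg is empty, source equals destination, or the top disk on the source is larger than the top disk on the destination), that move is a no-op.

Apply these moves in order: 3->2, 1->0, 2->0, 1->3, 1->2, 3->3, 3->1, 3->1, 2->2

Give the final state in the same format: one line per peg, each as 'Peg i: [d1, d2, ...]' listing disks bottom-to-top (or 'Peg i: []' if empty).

Answer: Peg 0: [5, 4, 1]
Peg 1: [2]
Peg 2: []
Peg 3: [3]

Derivation:
After move 1 (3->2):
Peg 0: [5, 4]
Peg 1: []
Peg 2: [1]
Peg 3: [3, 2]

After move 2 (1->0):
Peg 0: [5, 4]
Peg 1: []
Peg 2: [1]
Peg 3: [3, 2]

After move 3 (2->0):
Peg 0: [5, 4, 1]
Peg 1: []
Peg 2: []
Peg 3: [3, 2]

After move 4 (1->3):
Peg 0: [5, 4, 1]
Peg 1: []
Peg 2: []
Peg 3: [3, 2]

After move 5 (1->2):
Peg 0: [5, 4, 1]
Peg 1: []
Peg 2: []
Peg 3: [3, 2]

After move 6 (3->3):
Peg 0: [5, 4, 1]
Peg 1: []
Peg 2: []
Peg 3: [3, 2]

After move 7 (3->1):
Peg 0: [5, 4, 1]
Peg 1: [2]
Peg 2: []
Peg 3: [3]

After move 8 (3->1):
Peg 0: [5, 4, 1]
Peg 1: [2]
Peg 2: []
Peg 3: [3]

After move 9 (2->2):
Peg 0: [5, 4, 1]
Peg 1: [2]
Peg 2: []
Peg 3: [3]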